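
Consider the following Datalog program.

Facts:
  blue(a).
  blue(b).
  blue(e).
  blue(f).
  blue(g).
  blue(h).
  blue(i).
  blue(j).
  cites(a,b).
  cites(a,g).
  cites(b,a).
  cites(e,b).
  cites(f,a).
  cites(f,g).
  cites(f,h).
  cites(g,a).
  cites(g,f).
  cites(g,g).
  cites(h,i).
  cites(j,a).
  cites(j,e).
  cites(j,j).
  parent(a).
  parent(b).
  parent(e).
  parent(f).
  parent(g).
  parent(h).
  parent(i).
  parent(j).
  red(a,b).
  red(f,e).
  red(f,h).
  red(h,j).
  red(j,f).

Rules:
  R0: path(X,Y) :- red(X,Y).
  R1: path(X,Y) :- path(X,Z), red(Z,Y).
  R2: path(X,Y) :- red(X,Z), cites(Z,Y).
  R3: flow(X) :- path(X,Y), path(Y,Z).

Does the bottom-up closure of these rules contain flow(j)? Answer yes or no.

yes

round 1: derive path(a,b) via R0 from red(a,b)
round 1: derive path(f,e) via R0 from red(f,e)
round 1: derive path(f,h) via R0 from red(f,h)
round 1: derive path(h,j) via R0 from red(h,j)
round 1: derive path(j,f) via R0 from red(j,f)
round 1: derive path(a,a) via R2 from red(a,b), cites(b,a)
round 1: derive path(f,b) via R2 from red(f,e), cites(e,b)
round 1: derive path(f,i) via R2 from red(f,h), cites(h,i)
round 1: derive path(h,a) via R2 from red(h,j), cites(j,a)
round 1: derive path(h,e) via R2 from red(h,j), cites(j,e)
round 1: derive path(j,a) via R2 from red(j,f), cites(f,a)
round 1: derive path(j,g) via R2 from red(j,f), cites(f,g)
round 1: derive path(j,h) via R2 from red(j,f), cites(f,h)
round 2: derive path(f,j) via R1 from path(f,h), red(h,j)
round 2: derive path(h,b) via R1 from path(h,a), red(a,b)
round 2: derive path(h,f) via R1 from path(h,j), red(j,f)
round 2: derive path(j,b) via R1 from path(j,a), red(a,b)
round 2: derive path(j,e) via R1 from path(j,f), red(f,e)
round 2: derive path(j,j) via R1 from path(j,h), red(h,j)
round 2: derive flow(a) via R3 from path(a,a), path(a,a)
round 2: derive flow(f) via R3 from path(f,h), path(h,a)
round 2: derive flow(h) via R3 from path(h,a), path(a,a)
round 2: derive flow(j) via R3 from path(j,a), path(a,a)
round 3: derive path(f,f) via R1 from path(f,j), red(j,f)
round 3: derive path(h,h) via R1 from path(h,f), red(f,h)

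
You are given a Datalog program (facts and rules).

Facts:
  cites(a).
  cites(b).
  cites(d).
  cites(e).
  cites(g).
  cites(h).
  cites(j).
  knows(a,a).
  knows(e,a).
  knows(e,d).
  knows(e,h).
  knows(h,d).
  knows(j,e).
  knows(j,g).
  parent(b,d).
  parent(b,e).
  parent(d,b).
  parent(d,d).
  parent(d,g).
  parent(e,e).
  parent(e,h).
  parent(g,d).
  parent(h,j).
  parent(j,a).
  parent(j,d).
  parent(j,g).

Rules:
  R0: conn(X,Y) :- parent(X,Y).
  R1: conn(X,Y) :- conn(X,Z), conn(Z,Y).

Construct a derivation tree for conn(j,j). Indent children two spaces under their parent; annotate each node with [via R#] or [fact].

round 1: derive conn(b,d) via R0 from parent(b,d)
round 1: derive conn(b,e) via R0 from parent(b,e)
round 1: derive conn(d,b) via R0 from parent(d,b)
round 1: derive conn(d,d) via R0 from parent(d,d)
round 1: derive conn(d,g) via R0 from parent(d,g)
round 1: derive conn(e,e) via R0 from parent(e,e)
round 1: derive conn(e,h) via R0 from parent(e,h)
round 1: derive conn(g,d) via R0 from parent(g,d)
round 1: derive conn(h,j) via R0 from parent(h,j)
round 1: derive conn(j,a) via R0 from parent(j,a)
round 1: derive conn(j,d) via R0 from parent(j,d)
round 1: derive conn(j,g) via R0 from parent(j,g)
round 2: derive conn(b,b) via R1 from conn(b,d), conn(d,b)
round 2: derive conn(b,g) via R1 from conn(b,d), conn(d,g)
round 2: derive conn(b,h) via R1 from conn(b,e), conn(e,h)
round 2: derive conn(d,e) via R1 from conn(d,b), conn(b,e)
round 2: derive conn(e,j) via R1 from conn(e,h), conn(h,j)
round 2: derive conn(g,b) via R1 from conn(g,d), conn(d,b)
round 2: derive conn(g,g) via R1 from conn(g,d), conn(d,g)
round 2: derive conn(h,a) via R1 from conn(h,j), conn(j,a)
round 2: derive conn(h,d) via R1 from conn(h,j), conn(j,d)
round 2: derive conn(h,g) via R1 from conn(h,j), conn(j,g)
round 2: derive conn(j,b) via R1 from conn(j,d), conn(d,b)
round 3: derive conn(b,a) via R1 from conn(b,h), conn(h,a)
round 3: derive conn(b,j) via R1 from conn(b,e), conn(e,j)
round 3: derive conn(d,h) via R1 from conn(d,b), conn(b,h)
round 3: derive conn(d,j) via R1 from conn(d,e), conn(e,j)
round 3: derive conn(e,a) via R1 from conn(e,h), conn(h,a)
round 3: derive conn(e,b) via R1 from conn(e,j), conn(j,b)
round 3: derive conn(e,d) via R1 from conn(e,h), conn(h,d)
round 3: derive conn(e,g) via R1 from conn(e,h), conn(h,g)
round 3: derive conn(g,e) via R1 from conn(g,b), conn(b,e)
round 3: derive conn(g,h) via R1 from conn(g,b), conn(b,h)
round 3: derive conn(h,b) via R1 from conn(h,d), conn(d,b)
round 3: derive conn(h,e) via R1 from conn(h,d), conn(d,e)
round 3: derive conn(j,e) via R1 from conn(j,b), conn(b,e)
round 3: derive conn(j,h) via R1 from conn(j,b), conn(b,h)
round 4: derive conn(d,a) via R1 from conn(d,b), conn(b,a)
round 4: derive conn(g,a) via R1 from conn(g,b), conn(b,a)
round 4: derive conn(g,j) via R1 from conn(g,b), conn(b,j)
round 4: derive conn(h,h) via R1 from conn(h,b), conn(b,h)
round 4: derive conn(j,j) via R1 from conn(j,b), conn(b,j)

conn(j,j)  [via R1]
  conn(j,b)  [via R1]
    conn(j,d)  [via R0]
      parent(j,d)  [fact]
    conn(d,b)  [via R0]
      parent(d,b)  [fact]
  conn(b,j)  [via R1]
    conn(b,e)  [via R0]
      parent(b,e)  [fact]
    conn(e,j)  [via R1]
      conn(e,h)  [via R0]
        parent(e,h)  [fact]
      conn(h,j)  [via R0]
        parent(h,j)  [fact]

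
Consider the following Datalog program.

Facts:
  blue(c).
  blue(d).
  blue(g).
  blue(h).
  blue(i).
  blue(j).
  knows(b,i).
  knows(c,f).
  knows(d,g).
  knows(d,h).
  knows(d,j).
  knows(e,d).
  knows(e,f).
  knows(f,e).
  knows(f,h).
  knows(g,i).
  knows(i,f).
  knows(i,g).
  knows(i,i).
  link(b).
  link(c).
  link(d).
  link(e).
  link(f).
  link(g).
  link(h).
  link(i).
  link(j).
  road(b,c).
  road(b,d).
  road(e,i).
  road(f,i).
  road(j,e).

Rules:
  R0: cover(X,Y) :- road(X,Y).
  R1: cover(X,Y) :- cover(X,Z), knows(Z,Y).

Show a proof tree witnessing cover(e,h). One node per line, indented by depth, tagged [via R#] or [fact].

cover(e,h)  [via R1]
  cover(e,f)  [via R1]
    cover(e,i)  [via R0]
      road(e,i)  [fact]
    knows(i,f)  [fact]
  knows(f,h)  [fact]

round 1: derive cover(b,c) via R0 from road(b,c)
round 1: derive cover(b,d) via R0 from road(b,d)
round 1: derive cover(e,i) via R0 from road(e,i)
round 1: derive cover(f,i) via R0 from road(f,i)
round 1: derive cover(j,e) via R0 from road(j,e)
round 2: derive cover(b,f) via R1 from cover(b,c), knows(c,f)
round 2: derive cover(b,g) via R1 from cover(b,d), knows(d,g)
round 2: derive cover(b,h) via R1 from cover(b,d), knows(d,h)
round 2: derive cover(b,j) via R1 from cover(b,d), knows(d,j)
round 2: derive cover(e,f) via R1 from cover(e,i), knows(i,f)
round 2: derive cover(e,g) via R1 from cover(e,i), knows(i,g)
round 2: derive cover(f,f) via R1 from cover(f,i), knows(i,f)
round 2: derive cover(f,g) via R1 from cover(f,i), knows(i,g)
round 2: derive cover(j,d) via R1 from cover(j,e), knows(e,d)
round 2: derive cover(j,f) via R1 from cover(j,e), knows(e,f)
round 3: derive cover(b,e) via R1 from cover(b,f), knows(f,e)
round 3: derive cover(b,i) via R1 from cover(b,g), knows(g,i)
round 3: derive cover(e,e) via R1 from cover(e,f), knows(f,e)
round 3: derive cover(e,h) via R1 from cover(e,f), knows(f,h)
round 3: derive cover(f,e) via R1 from cover(f,f), knows(f,e)
round 3: derive cover(f,h) via R1 from cover(f,f), knows(f,h)
round 3: derive cover(j,g) via R1 from cover(j,d), knows(d,g)
round 3: derive cover(j,h) via R1 from cover(j,d), knows(d,h)
round 3: derive cover(j,j) via R1 from cover(j,d), knows(d,j)
round 4: derive cover(e,d) via R1 from cover(e,e), knows(e,d)
round 4: derive cover(f,d) via R1 from cover(f,e), knows(e,d)
round 4: derive cover(j,i) via R1 from cover(j,g), knows(g,i)
round 5: derive cover(e,j) via R1 from cover(e,d), knows(d,j)
round 5: derive cover(f,j) via R1 from cover(f,d), knows(d,j)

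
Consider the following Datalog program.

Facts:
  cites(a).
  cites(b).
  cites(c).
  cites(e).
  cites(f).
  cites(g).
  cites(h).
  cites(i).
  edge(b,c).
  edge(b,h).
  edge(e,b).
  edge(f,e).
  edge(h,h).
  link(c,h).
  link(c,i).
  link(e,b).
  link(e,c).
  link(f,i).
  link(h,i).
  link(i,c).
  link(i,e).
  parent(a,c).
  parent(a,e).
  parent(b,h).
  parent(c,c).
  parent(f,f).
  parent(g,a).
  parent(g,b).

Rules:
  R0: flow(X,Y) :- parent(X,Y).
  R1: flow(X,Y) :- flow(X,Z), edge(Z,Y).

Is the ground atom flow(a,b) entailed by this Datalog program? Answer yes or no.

yes

round 1: derive flow(a,c) via R0 from parent(a,c)
round 1: derive flow(a,e) via R0 from parent(a,e)
round 1: derive flow(b,h) via R0 from parent(b,h)
round 1: derive flow(c,c) via R0 from parent(c,c)
round 1: derive flow(f,f) via R0 from parent(f,f)
round 1: derive flow(g,a) via R0 from parent(g,a)
round 1: derive flow(g,b) via R0 from parent(g,b)
round 2: derive flow(a,b) via R1 from flow(a,e), edge(e,b)
round 2: derive flow(f,e) via R1 from flow(f,f), edge(f,e)
round 2: derive flow(g,c) via R1 from flow(g,b), edge(b,c)
round 2: derive flow(g,h) via R1 from flow(g,b), edge(b,h)
round 3: derive flow(a,h) via R1 from flow(a,b), edge(b,h)
round 3: derive flow(f,b) via R1 from flow(f,e), edge(e,b)
round 4: derive flow(f,c) via R1 from flow(f,b), edge(b,c)
round 4: derive flow(f,h) via R1 from flow(f,b), edge(b,h)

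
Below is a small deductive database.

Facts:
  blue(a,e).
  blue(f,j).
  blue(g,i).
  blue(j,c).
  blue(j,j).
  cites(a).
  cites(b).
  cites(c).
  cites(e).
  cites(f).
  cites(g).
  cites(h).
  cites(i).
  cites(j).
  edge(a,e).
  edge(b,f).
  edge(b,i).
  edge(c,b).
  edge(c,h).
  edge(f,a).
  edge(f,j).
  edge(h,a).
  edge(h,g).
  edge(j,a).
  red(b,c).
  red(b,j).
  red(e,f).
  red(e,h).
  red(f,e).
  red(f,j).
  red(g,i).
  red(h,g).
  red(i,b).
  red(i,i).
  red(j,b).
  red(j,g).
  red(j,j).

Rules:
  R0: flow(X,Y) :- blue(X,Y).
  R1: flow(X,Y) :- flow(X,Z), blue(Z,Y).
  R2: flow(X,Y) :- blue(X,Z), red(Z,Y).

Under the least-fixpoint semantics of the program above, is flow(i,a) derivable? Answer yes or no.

no

round 1: derive flow(a,e) via R0 from blue(a,e)
round 1: derive flow(f,j) via R0 from blue(f,j)
round 1: derive flow(g,i) via R0 from blue(g,i)
round 1: derive flow(j,c) via R0 from blue(j,c)
round 1: derive flow(j,j) via R0 from blue(j,j)
round 1: derive flow(a,f) via R2 from blue(a,e), red(e,f)
round 1: derive flow(a,h) via R2 from blue(a,e), red(e,h)
round 1: derive flow(f,b) via R2 from blue(f,j), red(j,b)
round 1: derive flow(f,g) via R2 from blue(f,j), red(j,g)
round 1: derive flow(g,b) via R2 from blue(g,i), red(i,b)
round 1: derive flow(j,b) via R2 from blue(j,j), red(j,b)
round 1: derive flow(j,g) via R2 from blue(j,j), red(j,g)
round 2: derive flow(a,j) via R1 from flow(a,f), blue(f,j)
round 2: derive flow(f,c) via R1 from flow(f,j), blue(j,c)
round 2: derive flow(f,i) via R1 from flow(f,g), blue(g,i)
round 2: derive flow(j,i) via R1 from flow(j,g), blue(g,i)
round 3: derive flow(a,c) via R1 from flow(a,j), blue(j,c)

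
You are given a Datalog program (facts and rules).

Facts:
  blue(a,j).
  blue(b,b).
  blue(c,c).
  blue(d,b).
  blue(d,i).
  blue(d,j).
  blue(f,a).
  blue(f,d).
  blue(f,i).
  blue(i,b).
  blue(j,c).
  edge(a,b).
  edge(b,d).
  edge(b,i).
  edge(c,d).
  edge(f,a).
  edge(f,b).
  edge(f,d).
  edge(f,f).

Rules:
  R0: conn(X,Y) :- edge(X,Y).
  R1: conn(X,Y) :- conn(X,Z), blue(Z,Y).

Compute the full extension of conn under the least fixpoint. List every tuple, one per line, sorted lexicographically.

conn(a,b)
conn(b,b)
conn(b,c)
conn(b,d)
conn(b,i)
conn(b,j)
conn(c,b)
conn(c,c)
conn(c,d)
conn(c,i)
conn(c,j)
conn(f,a)
conn(f,b)
conn(f,c)
conn(f,d)
conn(f,f)
conn(f,i)
conn(f,j)

round 1: derive conn(a,b) via R0 from edge(a,b)
round 1: derive conn(b,d) via R0 from edge(b,d)
round 1: derive conn(b,i) via R0 from edge(b,i)
round 1: derive conn(c,d) via R0 from edge(c,d)
round 1: derive conn(f,a) via R0 from edge(f,a)
round 1: derive conn(f,b) via R0 from edge(f,b)
round 1: derive conn(f,d) via R0 from edge(f,d)
round 1: derive conn(f,f) via R0 from edge(f,f)
round 2: derive conn(b,b) via R1 from conn(b,d), blue(d,b)
round 2: derive conn(b,j) via R1 from conn(b,d), blue(d,j)
round 2: derive conn(c,b) via R1 from conn(c,d), blue(d,b)
round 2: derive conn(c,i) via R1 from conn(c,d), blue(d,i)
round 2: derive conn(c,j) via R1 from conn(c,d), blue(d,j)
round 2: derive conn(f,i) via R1 from conn(f,d), blue(d,i)
round 2: derive conn(f,j) via R1 from conn(f,a), blue(a,j)
round 3: derive conn(b,c) via R1 from conn(b,j), blue(j,c)
round 3: derive conn(c,c) via R1 from conn(c,j), blue(j,c)
round 3: derive conn(f,c) via R1 from conn(f,j), blue(j,c)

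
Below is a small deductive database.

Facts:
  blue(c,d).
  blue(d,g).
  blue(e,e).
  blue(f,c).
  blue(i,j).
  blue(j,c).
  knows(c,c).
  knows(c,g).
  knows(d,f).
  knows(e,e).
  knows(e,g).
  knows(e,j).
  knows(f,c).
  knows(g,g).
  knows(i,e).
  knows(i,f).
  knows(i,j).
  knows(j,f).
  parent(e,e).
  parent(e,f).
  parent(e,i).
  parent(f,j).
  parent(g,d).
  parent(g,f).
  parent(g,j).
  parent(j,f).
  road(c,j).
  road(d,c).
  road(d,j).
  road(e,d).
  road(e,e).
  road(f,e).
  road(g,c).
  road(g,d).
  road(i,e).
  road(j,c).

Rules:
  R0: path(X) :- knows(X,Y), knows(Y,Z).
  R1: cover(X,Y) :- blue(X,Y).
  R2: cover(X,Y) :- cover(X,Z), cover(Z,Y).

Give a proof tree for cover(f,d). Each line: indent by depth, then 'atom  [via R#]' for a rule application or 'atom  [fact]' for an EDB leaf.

cover(f,d)  [via R2]
  cover(f,c)  [via R1]
    blue(f,c)  [fact]
  cover(c,d)  [via R1]
    blue(c,d)  [fact]

round 1: derive cover(c,d) via R1 from blue(c,d)
round 1: derive cover(d,g) via R1 from blue(d,g)
round 1: derive cover(e,e) via R1 from blue(e,e)
round 1: derive cover(f,c) via R1 from blue(f,c)
round 1: derive cover(i,j) via R1 from blue(i,j)
round 1: derive cover(j,c) via R1 from blue(j,c)
round 2: derive cover(c,g) via R2 from cover(c,d), cover(d,g)
round 2: derive cover(f,d) via R2 from cover(f,c), cover(c,d)
round 2: derive cover(i,c) via R2 from cover(i,j), cover(j,c)
round 2: derive cover(j,d) via R2 from cover(j,c), cover(c,d)
round 3: derive cover(f,g) via R2 from cover(f,c), cover(c,g)
round 3: derive cover(i,d) via R2 from cover(i,c), cover(c,d)
round 3: derive cover(i,g) via R2 from cover(i,c), cover(c,g)
round 3: derive cover(j,g) via R2 from cover(j,c), cover(c,g)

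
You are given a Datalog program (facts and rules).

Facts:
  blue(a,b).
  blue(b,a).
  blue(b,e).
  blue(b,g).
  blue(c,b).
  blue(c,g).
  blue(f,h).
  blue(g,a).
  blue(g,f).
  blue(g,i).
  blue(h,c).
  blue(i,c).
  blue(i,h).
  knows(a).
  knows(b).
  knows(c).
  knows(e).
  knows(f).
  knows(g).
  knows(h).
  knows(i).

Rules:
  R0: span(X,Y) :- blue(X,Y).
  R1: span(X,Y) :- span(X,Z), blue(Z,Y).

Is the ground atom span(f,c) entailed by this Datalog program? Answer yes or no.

yes

round 1: derive span(a,b) via R0 from blue(a,b)
round 1: derive span(b,a) via R0 from blue(b,a)
round 1: derive span(b,e) via R0 from blue(b,e)
round 1: derive span(b,g) via R0 from blue(b,g)
round 1: derive span(c,b) via R0 from blue(c,b)
round 1: derive span(c,g) via R0 from blue(c,g)
round 1: derive span(f,h) via R0 from blue(f,h)
round 1: derive span(g,a) via R0 from blue(g,a)
round 1: derive span(g,f) via R0 from blue(g,f)
round 1: derive span(g,i) via R0 from blue(g,i)
round 1: derive span(h,c) via R0 from blue(h,c)
round 1: derive span(i,c) via R0 from blue(i,c)
round 1: derive span(i,h) via R0 from blue(i,h)
round 2: derive span(a,a) via R1 from span(a,b), blue(b,a)
round 2: derive span(a,e) via R1 from span(a,b), blue(b,e)
round 2: derive span(a,g) via R1 from span(a,b), blue(b,g)
round 2: derive span(b,b) via R1 from span(b,a), blue(a,b)
round 2: derive span(b,f) via R1 from span(b,g), blue(g,f)
round 2: derive span(b,i) via R1 from span(b,g), blue(g,i)
round 2: derive span(c,a) via R1 from span(c,b), blue(b,a)
round 2: derive span(c,e) via R1 from span(c,b), blue(b,e)
round 2: derive span(c,f) via R1 from span(c,g), blue(g,f)
round 2: derive span(c,i) via R1 from span(c,g), blue(g,i)
round 2: derive span(f,c) via R1 from span(f,h), blue(h,c)
round 2: derive span(g,b) via R1 from span(g,a), blue(a,b)
round 2: derive span(g,c) via R1 from span(g,i), blue(i,c)
round 2: derive span(g,h) via R1 from span(g,f), blue(f,h)
round 2: derive span(h,b) via R1 from span(h,c), blue(c,b)
round 2: derive span(h,g) via R1 from span(h,c), blue(c,g)
round 2: derive span(i,b) via R1 from span(i,c), blue(c,b)
round 2: derive span(i,g) via R1 from span(i,c), blue(c,g)
round 3: derive span(a,f) via R1 from span(a,g), blue(g,f)
round 3: derive span(a,i) via R1 from span(a,g), blue(g,i)
round 3: derive span(b,c) via R1 from span(b,i), blue(i,c)
round 3: derive span(b,h) via R1 from span(b,f), blue(f,h)
round 3: derive span(c,c) via R1 from span(c,i), blue(i,c)
round 3: derive span(c,h) via R1 from span(c,f), blue(f,h)
round 3: derive span(f,b) via R1 from span(f,c), blue(c,b)
round 3: derive span(f,g) via R1 from span(f,c), blue(c,g)
round 3: derive span(g,e) via R1 from span(g,b), blue(b,e)
round 3: derive span(g,g) via R1 from span(g,b), blue(b,g)
round 3: derive span(h,a) via R1 from span(h,b), blue(b,a)
round 3: derive span(h,e) via R1 from span(h,b), blue(b,e)
round 3: derive span(h,f) via R1 from span(h,g), blue(g,f)
round 3: derive span(h,i) via R1 from span(h,g), blue(g,i)
round 3: derive span(i,a) via R1 from span(i,b), blue(b,a)
round 3: derive span(i,e) via R1 from span(i,b), blue(b,e)
round 3: derive span(i,f) via R1 from span(i,g), blue(g,f)
round 3: derive span(i,i) via R1 from span(i,g), blue(g,i)
round 4: derive span(a,c) via R1 from span(a,i), blue(i,c)
round 4: derive span(a,h) via R1 from span(a,f), blue(f,h)
round 4: derive span(f,a) via R1 from span(f,b), blue(b,a)
round 4: derive span(f,e) via R1 from span(f,b), blue(b,e)
round 4: derive span(f,f) via R1 from span(f,g), blue(g,f)
round 4: derive span(f,i) via R1 from span(f,g), blue(g,i)
round 4: derive span(h,h) via R1 from span(h,f), blue(f,h)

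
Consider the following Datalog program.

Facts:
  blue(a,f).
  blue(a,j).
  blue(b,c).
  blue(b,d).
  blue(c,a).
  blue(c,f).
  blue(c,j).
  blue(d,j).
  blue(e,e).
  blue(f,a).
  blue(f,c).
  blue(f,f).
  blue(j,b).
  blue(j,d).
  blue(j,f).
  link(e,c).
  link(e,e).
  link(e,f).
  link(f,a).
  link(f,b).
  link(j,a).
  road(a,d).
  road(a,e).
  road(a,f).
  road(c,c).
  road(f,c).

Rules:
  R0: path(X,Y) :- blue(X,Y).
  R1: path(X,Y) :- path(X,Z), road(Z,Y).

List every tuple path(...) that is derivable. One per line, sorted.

round 1: derive path(a,f) via R0 from blue(a,f)
round 1: derive path(a,j) via R0 from blue(a,j)
round 1: derive path(b,c) via R0 from blue(b,c)
round 1: derive path(b,d) via R0 from blue(b,d)
round 1: derive path(c,a) via R0 from blue(c,a)
round 1: derive path(c,f) via R0 from blue(c,f)
round 1: derive path(c,j) via R0 from blue(c,j)
round 1: derive path(d,j) via R0 from blue(d,j)
round 1: derive path(e,e) via R0 from blue(e,e)
round 1: derive path(f,a) via R0 from blue(f,a)
round 1: derive path(f,c) via R0 from blue(f,c)
round 1: derive path(f,f) via R0 from blue(f,f)
round 1: derive path(j,b) via R0 from blue(j,b)
round 1: derive path(j,d) via R0 from blue(j,d)
round 1: derive path(j,f) via R0 from blue(j,f)
round 2: derive path(a,c) via R1 from path(a,f), road(f,c)
round 2: derive path(c,c) via R1 from path(c,f), road(f,c)
round 2: derive path(c,d) via R1 from path(c,a), road(a,d)
round 2: derive path(c,e) via R1 from path(c,a), road(a,e)
round 2: derive path(f,d) via R1 from path(f,a), road(a,d)
round 2: derive path(f,e) via R1 from path(f,a), road(a,e)
round 2: derive path(j,c) via R1 from path(j,f), road(f,c)

path(a,c)
path(a,f)
path(a,j)
path(b,c)
path(b,d)
path(c,a)
path(c,c)
path(c,d)
path(c,e)
path(c,f)
path(c,j)
path(d,j)
path(e,e)
path(f,a)
path(f,c)
path(f,d)
path(f,e)
path(f,f)
path(j,b)
path(j,c)
path(j,d)
path(j,f)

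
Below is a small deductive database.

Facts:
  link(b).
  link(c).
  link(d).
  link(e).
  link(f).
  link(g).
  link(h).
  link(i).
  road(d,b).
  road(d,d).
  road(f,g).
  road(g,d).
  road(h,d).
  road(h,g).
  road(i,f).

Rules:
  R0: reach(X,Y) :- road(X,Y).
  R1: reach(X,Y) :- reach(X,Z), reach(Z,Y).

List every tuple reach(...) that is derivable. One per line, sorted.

round 1: derive reach(d,b) via R0 from road(d,b)
round 1: derive reach(d,d) via R0 from road(d,d)
round 1: derive reach(f,g) via R0 from road(f,g)
round 1: derive reach(g,d) via R0 from road(g,d)
round 1: derive reach(h,d) via R0 from road(h,d)
round 1: derive reach(h,g) via R0 from road(h,g)
round 1: derive reach(i,f) via R0 from road(i,f)
round 2: derive reach(f,d) via R1 from reach(f,g), reach(g,d)
round 2: derive reach(g,b) via R1 from reach(g,d), reach(d,b)
round 2: derive reach(h,b) via R1 from reach(h,d), reach(d,b)
round 2: derive reach(i,g) via R1 from reach(i,f), reach(f,g)
round 3: derive reach(f,b) via R1 from reach(f,d), reach(d,b)
round 3: derive reach(i,b) via R1 from reach(i,g), reach(g,b)
round 3: derive reach(i,d) via R1 from reach(i,f), reach(f,d)

reach(d,b)
reach(d,d)
reach(f,b)
reach(f,d)
reach(f,g)
reach(g,b)
reach(g,d)
reach(h,b)
reach(h,d)
reach(h,g)
reach(i,b)
reach(i,d)
reach(i,f)
reach(i,g)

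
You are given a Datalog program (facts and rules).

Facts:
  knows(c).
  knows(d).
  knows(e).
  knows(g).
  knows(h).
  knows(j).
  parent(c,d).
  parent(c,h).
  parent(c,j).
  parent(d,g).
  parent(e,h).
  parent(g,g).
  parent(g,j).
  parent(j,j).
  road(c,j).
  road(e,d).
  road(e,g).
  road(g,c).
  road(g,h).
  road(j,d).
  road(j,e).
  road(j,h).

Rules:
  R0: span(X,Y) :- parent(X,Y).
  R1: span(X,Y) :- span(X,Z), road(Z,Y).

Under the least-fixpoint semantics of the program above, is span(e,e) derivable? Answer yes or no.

round 1: derive span(c,d) via R0 from parent(c,d)
round 1: derive span(c,h) via R0 from parent(c,h)
round 1: derive span(c,j) via R0 from parent(c,j)
round 1: derive span(d,g) via R0 from parent(d,g)
round 1: derive span(e,h) via R0 from parent(e,h)
round 1: derive span(g,g) via R0 from parent(g,g)
round 1: derive span(g,j) via R0 from parent(g,j)
round 1: derive span(j,j) via R0 from parent(j,j)
round 2: derive span(c,e) via R1 from span(c,j), road(j,e)
round 2: derive span(d,c) via R1 from span(d,g), road(g,c)
round 2: derive span(d,h) via R1 from span(d,g), road(g,h)
round 2: derive span(g,c) via R1 from span(g,g), road(g,c)
round 2: derive span(g,d) via R1 from span(g,j), road(j,d)
round 2: derive span(g,e) via R1 from span(g,j), road(j,e)
round 2: derive span(g,h) via R1 from span(g,g), road(g,h)
round 2: derive span(j,d) via R1 from span(j,j), road(j,d)
round 2: derive span(j,e) via R1 from span(j,j), road(j,e)
round 2: derive span(j,h) via R1 from span(j,j), road(j,h)
round 3: derive span(c,g) via R1 from span(c,e), road(e,g)
round 3: derive span(d,j) via R1 from span(d,c), road(c,j)
round 3: derive span(j,g) via R1 from span(j,e), road(e,g)
round 4: derive span(c,c) via R1 from span(c,g), road(g,c)
round 4: derive span(d,d) via R1 from span(d,j), road(j,d)
round 4: derive span(d,e) via R1 from span(d,j), road(j,e)
round 4: derive span(j,c) via R1 from span(j,g), road(g,c)

no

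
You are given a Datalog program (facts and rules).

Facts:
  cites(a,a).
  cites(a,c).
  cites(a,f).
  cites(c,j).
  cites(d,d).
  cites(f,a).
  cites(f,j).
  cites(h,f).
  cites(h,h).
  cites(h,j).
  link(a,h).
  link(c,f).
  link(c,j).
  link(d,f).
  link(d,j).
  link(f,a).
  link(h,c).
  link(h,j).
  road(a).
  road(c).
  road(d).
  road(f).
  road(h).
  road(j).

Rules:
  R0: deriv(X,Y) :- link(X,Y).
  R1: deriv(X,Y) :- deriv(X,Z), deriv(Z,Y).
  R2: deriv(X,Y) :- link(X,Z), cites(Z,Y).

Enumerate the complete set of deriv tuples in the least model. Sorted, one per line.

round 1: derive deriv(a,h) via R0 from link(a,h)
round 1: derive deriv(c,f) via R0 from link(c,f)
round 1: derive deriv(c,j) via R0 from link(c,j)
round 1: derive deriv(d,f) via R0 from link(d,f)
round 1: derive deriv(d,j) via R0 from link(d,j)
round 1: derive deriv(f,a) via R0 from link(f,a)
round 1: derive deriv(h,c) via R0 from link(h,c)
round 1: derive deriv(h,j) via R0 from link(h,j)
round 1: derive deriv(a,f) via R2 from link(a,h), cites(h,f)
round 1: derive deriv(a,j) via R2 from link(a,h), cites(h,j)
round 1: derive deriv(c,a) via R2 from link(c,f), cites(f,a)
round 1: derive deriv(d,a) via R2 from link(d,f), cites(f,a)
round 1: derive deriv(f,c) via R2 from link(f,a), cites(a,c)
round 1: derive deriv(f,f) via R2 from link(f,a), cites(a,f)
round 2: derive deriv(a,a) via R1 from deriv(a,f), deriv(f,a)
round 2: derive deriv(a,c) via R1 from deriv(a,f), deriv(f,c)
round 2: derive deriv(c,c) via R1 from deriv(c,f), deriv(f,c)
round 2: derive deriv(c,h) via R1 from deriv(c,a), deriv(a,h)
round 2: derive deriv(d,c) via R1 from deriv(d,f), deriv(f,c)
round 2: derive deriv(d,h) via R1 from deriv(d,a), deriv(a,h)
round 2: derive deriv(f,h) via R1 from deriv(f,a), deriv(a,h)
round 2: derive deriv(f,j) via R1 from deriv(f,a), deriv(a,j)
round 2: derive deriv(h,a) via R1 from deriv(h,c), deriv(c,a)
round 2: derive deriv(h,f) via R1 from deriv(h,c), deriv(c,f)
round 3: derive deriv(h,h) via R1 from deriv(h,a), deriv(a,h)

deriv(a,a)
deriv(a,c)
deriv(a,f)
deriv(a,h)
deriv(a,j)
deriv(c,a)
deriv(c,c)
deriv(c,f)
deriv(c,h)
deriv(c,j)
deriv(d,a)
deriv(d,c)
deriv(d,f)
deriv(d,h)
deriv(d,j)
deriv(f,a)
deriv(f,c)
deriv(f,f)
deriv(f,h)
deriv(f,j)
deriv(h,a)
deriv(h,c)
deriv(h,f)
deriv(h,h)
deriv(h,j)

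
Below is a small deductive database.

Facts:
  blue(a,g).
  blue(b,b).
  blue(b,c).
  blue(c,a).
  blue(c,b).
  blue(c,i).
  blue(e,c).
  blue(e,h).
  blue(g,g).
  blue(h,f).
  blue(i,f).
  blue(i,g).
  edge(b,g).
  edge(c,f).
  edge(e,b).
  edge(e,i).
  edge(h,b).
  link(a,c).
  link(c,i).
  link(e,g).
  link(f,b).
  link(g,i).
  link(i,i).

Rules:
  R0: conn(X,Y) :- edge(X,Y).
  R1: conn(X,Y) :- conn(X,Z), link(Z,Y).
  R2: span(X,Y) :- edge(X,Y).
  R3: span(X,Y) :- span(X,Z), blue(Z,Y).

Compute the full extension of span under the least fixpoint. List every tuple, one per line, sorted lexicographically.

round 1: derive span(b,g) via R2 from edge(b,g)
round 1: derive span(c,f) via R2 from edge(c,f)
round 1: derive span(e,b) via R2 from edge(e,b)
round 1: derive span(e,i) via R2 from edge(e,i)
round 1: derive span(h,b) via R2 from edge(h,b)
round 2: derive span(e,c) via R3 from span(e,b), blue(b,c)
round 2: derive span(e,f) via R3 from span(e,i), blue(i,f)
round 2: derive span(e,g) via R3 from span(e,i), blue(i,g)
round 2: derive span(h,c) via R3 from span(h,b), blue(b,c)
round 3: derive span(e,a) via R3 from span(e,c), blue(c,a)
round 3: derive span(h,a) via R3 from span(h,c), blue(c,a)
round 3: derive span(h,i) via R3 from span(h,c), blue(c,i)
round 4: derive span(h,f) via R3 from span(h,i), blue(i,f)
round 4: derive span(h,g) via R3 from span(h,a), blue(a,g)

span(b,g)
span(c,f)
span(e,a)
span(e,b)
span(e,c)
span(e,f)
span(e,g)
span(e,i)
span(h,a)
span(h,b)
span(h,c)
span(h,f)
span(h,g)
span(h,i)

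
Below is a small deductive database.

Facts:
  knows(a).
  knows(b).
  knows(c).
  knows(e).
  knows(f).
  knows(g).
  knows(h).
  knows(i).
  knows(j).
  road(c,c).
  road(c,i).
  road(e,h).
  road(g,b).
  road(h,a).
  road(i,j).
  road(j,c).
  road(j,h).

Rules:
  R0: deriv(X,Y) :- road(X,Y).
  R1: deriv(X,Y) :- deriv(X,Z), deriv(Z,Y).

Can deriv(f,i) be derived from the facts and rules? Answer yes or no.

round 1: derive deriv(c,c) via R0 from road(c,c)
round 1: derive deriv(c,i) via R0 from road(c,i)
round 1: derive deriv(e,h) via R0 from road(e,h)
round 1: derive deriv(g,b) via R0 from road(g,b)
round 1: derive deriv(h,a) via R0 from road(h,a)
round 1: derive deriv(i,j) via R0 from road(i,j)
round 1: derive deriv(j,c) via R0 from road(j,c)
round 1: derive deriv(j,h) via R0 from road(j,h)
round 2: derive deriv(c,j) via R1 from deriv(c,i), deriv(i,j)
round 2: derive deriv(e,a) via R1 from deriv(e,h), deriv(h,a)
round 2: derive deriv(i,c) via R1 from deriv(i,j), deriv(j,c)
round 2: derive deriv(i,h) via R1 from deriv(i,j), deriv(j,h)
round 2: derive deriv(j,a) via R1 from deriv(j,h), deriv(h,a)
round 2: derive deriv(j,i) via R1 from deriv(j,c), deriv(c,i)
round 3: derive deriv(c,a) via R1 from deriv(c,j), deriv(j,a)
round 3: derive deriv(c,h) via R1 from deriv(c,i), deriv(i,h)
round 3: derive deriv(i,a) via R1 from deriv(i,h), deriv(h,a)
round 3: derive deriv(i,i) via R1 from deriv(i,c), deriv(c,i)
round 3: derive deriv(j,j) via R1 from deriv(j,c), deriv(c,j)

no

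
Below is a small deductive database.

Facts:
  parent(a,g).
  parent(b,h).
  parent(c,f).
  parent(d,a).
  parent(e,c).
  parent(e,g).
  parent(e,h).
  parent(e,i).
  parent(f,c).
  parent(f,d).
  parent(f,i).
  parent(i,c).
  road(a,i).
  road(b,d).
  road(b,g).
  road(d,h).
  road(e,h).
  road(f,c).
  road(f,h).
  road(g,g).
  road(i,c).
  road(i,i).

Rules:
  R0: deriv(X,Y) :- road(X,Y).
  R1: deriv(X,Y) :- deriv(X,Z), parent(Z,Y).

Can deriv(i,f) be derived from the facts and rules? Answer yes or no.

round 1: derive deriv(a,i) via R0 from road(a,i)
round 1: derive deriv(b,d) via R0 from road(b,d)
round 1: derive deriv(b,g) via R0 from road(b,g)
round 1: derive deriv(d,h) via R0 from road(d,h)
round 1: derive deriv(e,h) via R0 from road(e,h)
round 1: derive deriv(f,c) via R0 from road(f,c)
round 1: derive deriv(f,h) via R0 from road(f,h)
round 1: derive deriv(g,g) via R0 from road(g,g)
round 1: derive deriv(i,c) via R0 from road(i,c)
round 1: derive deriv(i,i) via R0 from road(i,i)
round 2: derive deriv(a,c) via R1 from deriv(a,i), parent(i,c)
round 2: derive deriv(b,a) via R1 from deriv(b,d), parent(d,a)
round 2: derive deriv(f,f) via R1 from deriv(f,c), parent(c,f)
round 2: derive deriv(i,f) via R1 from deriv(i,c), parent(c,f)
round 3: derive deriv(a,f) via R1 from deriv(a,c), parent(c,f)
round 3: derive deriv(f,d) via R1 from deriv(f,f), parent(f,d)
round 3: derive deriv(f,i) via R1 from deriv(f,f), parent(f,i)
round 3: derive deriv(i,d) via R1 from deriv(i,f), parent(f,d)
round 4: derive deriv(a,d) via R1 from deriv(a,f), parent(f,d)
round 4: derive deriv(f,a) via R1 from deriv(f,d), parent(d,a)
round 4: derive deriv(i,a) via R1 from deriv(i,d), parent(d,a)
round 5: derive deriv(a,a) via R1 from deriv(a,d), parent(d,a)
round 5: derive deriv(f,g) via R1 from deriv(f,a), parent(a,g)
round 5: derive deriv(i,g) via R1 from deriv(i,a), parent(a,g)
round 6: derive deriv(a,g) via R1 from deriv(a,a), parent(a,g)

yes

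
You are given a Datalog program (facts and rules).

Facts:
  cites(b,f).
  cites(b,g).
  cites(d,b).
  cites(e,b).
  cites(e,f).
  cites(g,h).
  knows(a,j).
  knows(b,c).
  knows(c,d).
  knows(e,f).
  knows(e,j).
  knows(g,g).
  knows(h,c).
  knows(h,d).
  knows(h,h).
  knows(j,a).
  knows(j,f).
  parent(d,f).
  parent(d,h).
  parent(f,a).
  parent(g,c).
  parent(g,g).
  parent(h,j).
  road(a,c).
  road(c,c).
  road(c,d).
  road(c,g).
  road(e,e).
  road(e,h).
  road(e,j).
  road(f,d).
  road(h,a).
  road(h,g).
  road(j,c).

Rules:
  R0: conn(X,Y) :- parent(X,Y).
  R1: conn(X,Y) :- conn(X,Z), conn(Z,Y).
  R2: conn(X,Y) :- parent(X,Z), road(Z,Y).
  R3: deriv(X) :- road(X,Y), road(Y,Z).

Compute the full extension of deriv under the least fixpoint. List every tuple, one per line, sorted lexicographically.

deriv(a)
deriv(c)
deriv(e)
deriv(h)
deriv(j)

round 1: derive deriv(a) via R3 from road(a,c), road(c,c)
round 1: derive deriv(c) via R3 from road(c,c), road(c,c)
round 1: derive deriv(e) via R3 from road(e,e), road(e,e)
round 1: derive deriv(h) via R3 from road(h,a), road(a,c)
round 1: derive deriv(j) via R3 from road(j,c), road(c,c)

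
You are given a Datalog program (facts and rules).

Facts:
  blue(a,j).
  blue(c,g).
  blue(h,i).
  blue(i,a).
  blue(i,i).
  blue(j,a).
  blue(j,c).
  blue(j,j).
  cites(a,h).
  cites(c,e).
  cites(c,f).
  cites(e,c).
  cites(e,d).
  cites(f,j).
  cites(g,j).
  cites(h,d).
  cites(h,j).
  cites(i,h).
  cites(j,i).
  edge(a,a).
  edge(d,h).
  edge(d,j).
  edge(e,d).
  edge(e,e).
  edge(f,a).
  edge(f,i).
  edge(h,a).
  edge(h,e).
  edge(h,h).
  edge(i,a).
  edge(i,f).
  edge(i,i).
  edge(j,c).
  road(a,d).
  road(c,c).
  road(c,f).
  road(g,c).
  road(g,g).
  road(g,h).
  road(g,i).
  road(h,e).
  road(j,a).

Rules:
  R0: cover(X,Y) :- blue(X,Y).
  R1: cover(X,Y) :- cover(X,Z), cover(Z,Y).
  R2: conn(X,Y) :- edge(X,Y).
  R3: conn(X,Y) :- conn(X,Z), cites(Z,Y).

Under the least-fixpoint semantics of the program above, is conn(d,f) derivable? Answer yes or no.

round 1: derive conn(a,a) via R2 from edge(a,a)
round 1: derive conn(d,h) via R2 from edge(d,h)
round 1: derive conn(d,j) via R2 from edge(d,j)
round 1: derive conn(e,d) via R2 from edge(e,d)
round 1: derive conn(e,e) via R2 from edge(e,e)
round 1: derive conn(f,a) via R2 from edge(f,a)
round 1: derive conn(f,i) via R2 from edge(f,i)
round 1: derive conn(h,a) via R2 from edge(h,a)
round 1: derive conn(h,e) via R2 from edge(h,e)
round 1: derive conn(h,h) via R2 from edge(h,h)
round 1: derive conn(i,a) via R2 from edge(i,a)
round 1: derive conn(i,f) via R2 from edge(i,f)
round 1: derive conn(i,i) via R2 from edge(i,i)
round 1: derive conn(j,c) via R2 from edge(j,c)
round 2: derive conn(a,h) via R3 from conn(a,a), cites(a,h)
round 2: derive conn(d,d) via R3 from conn(d,h), cites(h,d)
round 2: derive conn(d,i) via R3 from conn(d,j), cites(j,i)
round 2: derive conn(e,c) via R3 from conn(e,e), cites(e,c)
round 2: derive conn(f,h) via R3 from conn(f,a), cites(a,h)
round 2: derive conn(h,c) via R3 from conn(h,e), cites(e,c)
round 2: derive conn(h,d) via R3 from conn(h,e), cites(e,d)
round 2: derive conn(h,j) via R3 from conn(h,h), cites(h,j)
round 2: derive conn(i,h) via R3 from conn(i,a), cites(a,h)
round 2: derive conn(i,j) via R3 from conn(i,f), cites(f,j)
round 2: derive conn(j,e) via R3 from conn(j,c), cites(c,e)
round 2: derive conn(j,f) via R3 from conn(j,c), cites(c,f)
round 3: derive conn(a,d) via R3 from conn(a,h), cites(h,d)
round 3: derive conn(a,j) via R3 from conn(a,h), cites(h,j)
round 3: derive conn(e,f) via R3 from conn(e,c), cites(c,f)
round 3: derive conn(f,d) via R3 from conn(f,h), cites(h,d)
round 3: derive conn(f,j) via R3 from conn(f,h), cites(h,j)
round 3: derive conn(h,f) via R3 from conn(h,c), cites(c,f)
round 3: derive conn(h,i) via R3 from conn(h,j), cites(j,i)
round 3: derive conn(i,d) via R3 from conn(i,h), cites(h,d)
round 3: derive conn(j,d) via R3 from conn(j,e), cites(e,d)
round 3: derive conn(j,j) via R3 from conn(j,f), cites(f,j)
round 4: derive conn(a,i) via R3 from conn(a,j), cites(j,i)
round 4: derive conn(e,j) via R3 from conn(e,f), cites(f,j)
round 4: derive conn(j,i) via R3 from conn(j,j), cites(j,i)
round 5: derive conn(e,i) via R3 from conn(e,j), cites(j,i)
round 5: derive conn(j,h) via R3 from conn(j,i), cites(i,h)
round 6: derive conn(e,h) via R3 from conn(e,i), cites(i,h)

no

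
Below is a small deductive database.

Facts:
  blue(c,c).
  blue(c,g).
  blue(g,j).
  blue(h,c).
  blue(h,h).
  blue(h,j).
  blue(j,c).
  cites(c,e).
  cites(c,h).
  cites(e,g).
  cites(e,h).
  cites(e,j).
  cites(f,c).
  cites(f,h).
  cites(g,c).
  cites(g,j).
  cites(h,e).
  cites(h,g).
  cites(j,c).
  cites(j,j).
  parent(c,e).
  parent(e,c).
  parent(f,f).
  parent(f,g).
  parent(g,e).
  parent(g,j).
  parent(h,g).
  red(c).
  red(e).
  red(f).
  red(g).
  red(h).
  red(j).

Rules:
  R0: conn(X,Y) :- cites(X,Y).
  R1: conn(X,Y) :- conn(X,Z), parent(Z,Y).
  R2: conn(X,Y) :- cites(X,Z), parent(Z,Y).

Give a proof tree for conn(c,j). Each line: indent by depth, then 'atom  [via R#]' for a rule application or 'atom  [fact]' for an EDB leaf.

conn(c,j)  [via R1]
  conn(c,g)  [via R2]
    cites(c,h)  [fact]
    parent(h,g)  [fact]
  parent(g,j)  [fact]

round 1: derive conn(c,e) via R0 from cites(c,e)
round 1: derive conn(c,h) via R0 from cites(c,h)
round 1: derive conn(e,g) via R0 from cites(e,g)
round 1: derive conn(e,h) via R0 from cites(e,h)
round 1: derive conn(e,j) via R0 from cites(e,j)
round 1: derive conn(f,c) via R0 from cites(f,c)
round 1: derive conn(f,h) via R0 from cites(f,h)
round 1: derive conn(g,c) via R0 from cites(g,c)
round 1: derive conn(g,j) via R0 from cites(g,j)
round 1: derive conn(h,e) via R0 from cites(h,e)
round 1: derive conn(h,g) via R0 from cites(h,g)
round 1: derive conn(j,c) via R0 from cites(j,c)
round 1: derive conn(j,j) via R0 from cites(j,j)
round 1: derive conn(c,c) via R2 from cites(c,e), parent(e,c)
round 1: derive conn(c,g) via R2 from cites(c,h), parent(h,g)
round 1: derive conn(e,e) via R2 from cites(e,g), parent(g,e)
round 1: derive conn(f,e) via R2 from cites(f,c), parent(c,e)
round 1: derive conn(f,g) via R2 from cites(f,h), parent(h,g)
round 1: derive conn(g,e) via R2 from cites(g,c), parent(c,e)
round 1: derive conn(h,c) via R2 from cites(h,e), parent(e,c)
round 1: derive conn(h,j) via R2 from cites(h,g), parent(g,j)
round 1: derive conn(j,e) via R2 from cites(j,c), parent(c,e)
round 2: derive conn(c,j) via R1 from conn(c,g), parent(g,j)
round 2: derive conn(e,c) via R1 from conn(e,e), parent(e,c)
round 2: derive conn(f,j) via R1 from conn(f,g), parent(g,j)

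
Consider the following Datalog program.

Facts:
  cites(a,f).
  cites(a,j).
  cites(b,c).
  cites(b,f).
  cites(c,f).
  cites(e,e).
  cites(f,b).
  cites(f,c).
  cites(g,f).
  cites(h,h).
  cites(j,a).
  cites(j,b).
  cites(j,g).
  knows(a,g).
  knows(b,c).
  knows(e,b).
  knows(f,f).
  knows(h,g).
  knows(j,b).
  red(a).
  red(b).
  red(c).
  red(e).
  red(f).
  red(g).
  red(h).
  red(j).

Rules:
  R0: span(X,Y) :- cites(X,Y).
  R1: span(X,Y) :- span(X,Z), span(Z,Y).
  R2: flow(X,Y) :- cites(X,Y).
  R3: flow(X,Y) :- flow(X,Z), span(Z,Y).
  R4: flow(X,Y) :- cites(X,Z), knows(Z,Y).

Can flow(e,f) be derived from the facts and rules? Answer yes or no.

round 1: derive span(a,f) via R0 from cites(a,f)
round 1: derive span(a,j) via R0 from cites(a,j)
round 1: derive span(b,c) via R0 from cites(b,c)
round 1: derive span(b,f) via R0 from cites(b,f)
round 1: derive span(c,f) via R0 from cites(c,f)
round 1: derive span(e,e) via R0 from cites(e,e)
round 1: derive span(f,b) via R0 from cites(f,b)
round 1: derive span(f,c) via R0 from cites(f,c)
round 1: derive span(g,f) via R0 from cites(g,f)
round 1: derive span(h,h) via R0 from cites(h,h)
round 1: derive span(j,a) via R0 from cites(j,a)
round 1: derive span(j,b) via R0 from cites(j,b)
round 1: derive span(j,g) via R0 from cites(j,g)
round 1: derive flow(a,f) via R2 from cites(a,f)
round 1: derive flow(a,j) via R2 from cites(a,j)
round 1: derive flow(b,c) via R2 from cites(b,c)
round 1: derive flow(b,f) via R2 from cites(b,f)
round 1: derive flow(c,f) via R2 from cites(c,f)
round 1: derive flow(e,e) via R2 from cites(e,e)
round 1: derive flow(f,b) via R2 from cites(f,b)
round 1: derive flow(f,c) via R2 from cites(f,c)
round 1: derive flow(g,f) via R2 from cites(g,f)
round 1: derive flow(h,h) via R2 from cites(h,h)
round 1: derive flow(j,a) via R2 from cites(j,a)
round 1: derive flow(j,b) via R2 from cites(j,b)
round 1: derive flow(j,g) via R2 from cites(j,g)
round 1: derive flow(a,b) via R4 from cites(a,j), knows(j,b)
round 1: derive flow(e,b) via R4 from cites(e,e), knows(e,b)
round 1: derive flow(h,g) via R4 from cites(h,h), knows(h,g)
round 1: derive flow(j,c) via R4 from cites(j,b), knows(b,c)
round 2: derive span(a,a) via R1 from span(a,j), span(j,a)
round 2: derive span(a,b) via R1 from span(a,f), span(f,b)
round 2: derive span(a,c) via R1 from span(a,f), span(f,c)
round 2: derive span(a,g) via R1 from span(a,j), span(j,g)
round 2: derive span(b,b) via R1 from span(b,f), span(f,b)
round 2: derive span(c,b) via R1 from span(c,f), span(f,b)
round 2: derive span(c,c) via R1 from span(c,f), span(f,c)
round 2: derive span(f,f) via R1 from span(f,b), span(b,f)
round 2: derive span(g,b) via R1 from span(g,f), span(f,b)
round 2: derive span(g,c) via R1 from span(g,f), span(f,c)
round 2: derive span(j,c) via R1 from span(j,b), span(b,c)
round 2: derive span(j,f) via R1 from span(j,a), span(a,f)
round 2: derive span(j,j) via R1 from span(j,a), span(a,j)
round 2: derive flow(a,a) via R3 from flow(a,j), span(j,a)
round 2: derive flow(a,c) via R3 from flow(a,b), span(b,c)
round 2: derive flow(a,g) via R3 from flow(a,j), span(j,g)
round 2: derive flow(b,b) via R3 from flow(b,f), span(f,b)
round 2: derive flow(c,b) via R3 from flow(c,f), span(f,b)
round 2: derive flow(c,c) via R3 from flow(c,f), span(f,c)
round 2: derive flow(e,c) via R3 from flow(e,b), span(b,c)
round 2: derive flow(e,f) via R3 from flow(e,b), span(b,f)
round 2: derive flow(f,f) via R3 from flow(f,b), span(b,f)
round 2: derive flow(g,b) via R3 from flow(g,f), span(f,b)
round 2: derive flow(g,c) via R3 from flow(g,f), span(f,c)
round 2: derive flow(h,f) via R3 from flow(h,g), span(g,f)
round 2: derive flow(j,f) via R3 from flow(j,a), span(a,f)
round 2: derive flow(j,j) via R3 from flow(j,a), span(a,j)
round 3: derive flow(h,b) via R3 from flow(h,f), span(f,b)
round 3: derive flow(h,c) via R3 from flow(h,f), span(f,c)

yes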